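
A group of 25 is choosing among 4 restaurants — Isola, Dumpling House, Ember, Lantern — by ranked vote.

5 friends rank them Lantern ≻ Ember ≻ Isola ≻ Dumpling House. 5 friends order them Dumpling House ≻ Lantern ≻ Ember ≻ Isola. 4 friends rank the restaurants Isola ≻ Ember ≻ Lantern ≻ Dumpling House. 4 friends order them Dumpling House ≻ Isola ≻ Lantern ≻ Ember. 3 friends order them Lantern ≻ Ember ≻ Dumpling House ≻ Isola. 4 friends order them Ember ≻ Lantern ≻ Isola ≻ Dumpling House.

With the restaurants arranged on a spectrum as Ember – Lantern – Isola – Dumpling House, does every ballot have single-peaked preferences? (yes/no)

Axis positions: Ember=1, Lantern=2, Isola=3, Dumpling House=4.
Bloc 1 (peak Lantern at position 2): ranking walks positions 2-1-3-4, expanding outward from the peak — single-peaked.
Bloc 2: ranking walks positions 4-2-1-3; Lantern is ranked above Isola even though Isola lies between Lantern and the peak Dumpling House on the axis — preferences dip and rise again. Not single-peaked.
Bloc 3: ranking walks positions 3-1-2-4; Ember is ranked above Lantern even though Lantern lies between Ember and the peak Isola on the axis — preferences dip and rise again. Not single-peaked.
Bloc 4 (peak Dumpling House at position 4): ranking walks positions 4-3-2-1, expanding outward from the peak — single-peaked.
Bloc 5: ranking walks positions 2-1-4-3; Dumpling House is ranked above Isola even though Isola lies between Dumpling House and the peak Lantern on the axis — preferences dip and rise again. Not single-peaked.
Bloc 6 (peak Ember at position 1): ranking walks positions 1-2-3-4, expanding outward from the peak — single-peaked.
Bloc 2 violates single-peakedness, so the profile is not single-peaked on this axis.

no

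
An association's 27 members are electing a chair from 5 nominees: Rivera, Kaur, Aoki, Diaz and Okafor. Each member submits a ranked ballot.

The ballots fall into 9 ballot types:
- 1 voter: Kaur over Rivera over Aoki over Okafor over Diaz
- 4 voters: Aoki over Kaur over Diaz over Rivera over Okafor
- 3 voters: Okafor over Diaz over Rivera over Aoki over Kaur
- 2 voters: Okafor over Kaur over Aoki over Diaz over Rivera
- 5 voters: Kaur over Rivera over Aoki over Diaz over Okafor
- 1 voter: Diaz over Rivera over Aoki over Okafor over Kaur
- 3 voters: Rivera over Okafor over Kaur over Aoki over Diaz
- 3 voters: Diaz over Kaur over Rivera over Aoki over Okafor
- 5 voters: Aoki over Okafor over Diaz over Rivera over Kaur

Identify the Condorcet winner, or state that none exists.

none

Head-to-head results (27 voters):
Rivera vs Kaur: Rivera is ranked higher on 3+1+3+5 = 12 ballots, Kaur on 15. Kaur wins 15–12.
Rivera vs Aoki: Rivera is ranked higher on 1+3+5+1+3+3 = 16 ballots, Aoki on 11. Rivera wins 16–11.
Rivera vs Diaz: Rivera preferred on 1+5+3 = 9 ballots; Diaz wins 18–9.
Rivera vs Okafor: 17 to 10, Rivera.
Kaur vs Aoki: 14 to 13, Kaur.
Kaur vs Diaz: 1+4+2+5+3 = 15 for Kaur, 12 for Diaz — Kaur by 15–12.
Kaur vs Okafor: 1+4+5+3 = 13 for Kaur, 14 for Okafor — Okafor by 14–13.
Aoki vs Diaz: Aoki is ranked higher on 1+4+2+5+3+5 = 20 ballots, Diaz on 7. Aoki wins 20–7.
Aoki vs Okafor: Aoki preferred on 1+4+5+1+3+5 = 19 ballots; Aoki wins 19–8.
Diaz vs Okafor: 4+5+1+3 = 13 for Diaz, 14 for Okafor — Okafor by 14–13.
Every candidate loses at least once (Rivera loses to Kaur; Kaur loses to Okafor; Aoki loses to Rivera; Diaz loses to Kaur; Okafor loses to Rivera). The majority relation contains the cycle Rivera beats Aoki beats Diaz beats Rivera, so there is no Condorcet winner.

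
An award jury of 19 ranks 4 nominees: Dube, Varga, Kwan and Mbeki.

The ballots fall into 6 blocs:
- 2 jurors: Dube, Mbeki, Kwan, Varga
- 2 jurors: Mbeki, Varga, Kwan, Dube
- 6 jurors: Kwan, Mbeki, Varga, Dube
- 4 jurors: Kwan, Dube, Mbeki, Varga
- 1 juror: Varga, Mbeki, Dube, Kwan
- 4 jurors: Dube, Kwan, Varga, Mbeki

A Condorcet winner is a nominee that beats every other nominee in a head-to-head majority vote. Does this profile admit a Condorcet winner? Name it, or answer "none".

Pairwise majorities:
Dube vs Varga: 2+4+4 = 10 for Dube, 9 for Varga — Dube by 10–9.
Dube vs Kwan: Dube preferred on 2+1+4 = 7 ballots; Kwan wins 12–7.
Dube vs Mbeki: Dube is ranked higher on 2+4+4 = 10 ballots, Mbeki on 9. Dube wins 10–9.
Varga vs Kwan: Varga is ranked higher on 2+1 = 3 ballots, Kwan on 16. Kwan wins 16–3.
Varga vs Mbeki: Varga preferred on 1+4 = 5 ballots; Mbeki wins 14–5.
Kwan vs Mbeki: 6+4+4 = 14 for Kwan, 5 for Mbeki — Kwan by 14–5.
Only Kwan has no losses; Kwan is the Condorcet winner.

Kwan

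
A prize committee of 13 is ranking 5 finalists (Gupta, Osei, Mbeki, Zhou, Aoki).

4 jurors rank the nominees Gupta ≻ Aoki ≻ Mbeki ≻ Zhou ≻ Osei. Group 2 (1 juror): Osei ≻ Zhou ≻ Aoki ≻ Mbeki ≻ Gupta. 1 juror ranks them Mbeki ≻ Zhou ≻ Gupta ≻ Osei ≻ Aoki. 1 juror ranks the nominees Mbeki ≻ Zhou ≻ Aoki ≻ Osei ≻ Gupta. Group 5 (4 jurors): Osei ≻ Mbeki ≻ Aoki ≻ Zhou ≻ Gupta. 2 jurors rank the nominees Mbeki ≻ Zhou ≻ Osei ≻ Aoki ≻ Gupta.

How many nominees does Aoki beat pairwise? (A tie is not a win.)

2

Aoki against each rival (13 jurors):
Aoki–Gupta: Aoki 8–5.
Aoki–Osei: Osei 8–5.
Aoki vs Mbeki: 4+1 = 5 for Aoki, 8 for Mbeki — Mbeki by 8–5.
Aoki vs Zhou: Aoki preferred on 4+4 = 8 ballots; Aoki wins 8–5.
Aoki beats Gupta, Zhou; loses to Osei, Mbeki — 2 pairwise wins.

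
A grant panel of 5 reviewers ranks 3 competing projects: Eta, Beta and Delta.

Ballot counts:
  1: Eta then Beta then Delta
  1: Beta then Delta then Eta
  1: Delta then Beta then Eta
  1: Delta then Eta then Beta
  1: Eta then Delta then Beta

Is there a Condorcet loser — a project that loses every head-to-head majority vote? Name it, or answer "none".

Head-to-head results (5 reviewers):
Eta vs Beta: Eta, 3–2.
Eta vs Delta: Eta preferred on 1+1 = 2 ballots; Delta wins 3–2.
Beta vs Delta: Delta wins 3–2.
Beta is beaten in every head-to-head and is the Condorcet loser.

Beta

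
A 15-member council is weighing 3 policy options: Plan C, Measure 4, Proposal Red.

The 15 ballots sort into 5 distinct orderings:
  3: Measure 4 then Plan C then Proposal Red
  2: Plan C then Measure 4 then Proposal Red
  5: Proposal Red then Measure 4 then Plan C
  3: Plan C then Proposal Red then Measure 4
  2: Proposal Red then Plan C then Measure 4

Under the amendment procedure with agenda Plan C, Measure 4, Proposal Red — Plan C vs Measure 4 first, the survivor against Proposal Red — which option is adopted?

Round 1: Plan C vs Measure 4 — 7–8, Measure 4 advances.
Round 2: Measure 4 vs Proposal Red — 5–10, Proposal Red advances.
The agenda winner is Proposal Red.

Proposal Red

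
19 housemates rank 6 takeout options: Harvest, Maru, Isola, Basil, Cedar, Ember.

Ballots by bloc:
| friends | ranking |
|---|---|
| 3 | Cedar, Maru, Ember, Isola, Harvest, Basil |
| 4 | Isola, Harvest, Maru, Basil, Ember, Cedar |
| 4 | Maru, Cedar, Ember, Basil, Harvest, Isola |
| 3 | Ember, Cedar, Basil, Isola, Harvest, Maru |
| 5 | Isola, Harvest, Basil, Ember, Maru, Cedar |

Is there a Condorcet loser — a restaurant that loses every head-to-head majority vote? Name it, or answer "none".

Pairwise majorities:
Harvest vs Maru: Harvest preferred on 4+3+5 = 12 ballots; Harvest wins 12–7.
Harvest vs Isola: Isola, 15–4.
Harvest vs Basil: Harvest preferred on 3+4+5 = 12 ballots; Harvest wins 12–7.
Harvest–Cedar: Cedar 10–9.
Harvest vs Ember: Harvest preferred on 4+5 = 9 ballots; Ember wins 10–9.
Maru vs Isola: Isola wins 12–7.
Maru vs Basil: Maru preferred on 3+4+4 = 11 ballots; Maru wins 11–8.
Maru vs Cedar: Maru is ranked higher on 4+4+5 = 13 ballots, Cedar on 6. Maru wins 13–6.
Maru vs Ember: 11 to 8, Maru.
Isola vs Basil: Isola preferred on 3+4+5 = 12 ballots; Isola wins 12–7.
Isola–Cedar: Cedar 10–9.
Isola vs Ember: Isola is ranked higher on 4+5 = 9 ballots, Ember on 10. Ember wins 10–9.
Basil vs Cedar: Cedar wins 10–9.
Basil–Ember: Ember 10–9.
Cedar vs Ember: Ember wins 12–7.
Only Basil has no wins; Basil is the Condorcet loser.

Basil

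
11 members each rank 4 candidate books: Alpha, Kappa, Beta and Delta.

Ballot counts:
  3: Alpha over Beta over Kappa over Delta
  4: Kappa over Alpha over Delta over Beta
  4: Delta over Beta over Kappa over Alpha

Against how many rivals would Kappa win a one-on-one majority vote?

Kappa against each rival (11 members):
Kappa vs Alpha: 8 to 3, Kappa.
Kappa vs Beta: 4 for Kappa, 7 for Beta — Beta by 7–4.
Kappa vs Delta: Kappa wins 7–4.
Kappa beats Alpha, Delta; loses to Beta — 2 pairwise wins.

2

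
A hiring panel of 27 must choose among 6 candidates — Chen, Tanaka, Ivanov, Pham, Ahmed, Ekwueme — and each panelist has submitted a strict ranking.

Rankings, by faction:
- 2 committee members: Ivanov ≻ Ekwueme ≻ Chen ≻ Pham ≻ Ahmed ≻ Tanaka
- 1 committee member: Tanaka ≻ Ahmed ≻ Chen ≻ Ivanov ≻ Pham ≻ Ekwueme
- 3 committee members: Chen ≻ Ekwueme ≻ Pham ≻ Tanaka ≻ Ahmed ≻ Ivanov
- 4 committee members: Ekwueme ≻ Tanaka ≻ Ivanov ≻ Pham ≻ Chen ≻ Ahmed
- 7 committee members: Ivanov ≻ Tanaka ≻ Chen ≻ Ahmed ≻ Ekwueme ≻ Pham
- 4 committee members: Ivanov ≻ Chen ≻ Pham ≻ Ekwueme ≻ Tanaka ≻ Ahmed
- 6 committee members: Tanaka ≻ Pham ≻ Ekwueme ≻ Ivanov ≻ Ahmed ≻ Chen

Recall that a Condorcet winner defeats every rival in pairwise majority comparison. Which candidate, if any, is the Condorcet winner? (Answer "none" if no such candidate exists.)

Check each pair by majority over 27 ballots:
Chen vs Tanaka: Tanaka, 18–9.
Chen vs Ivanov: Ivanov wins 23–4.
Chen vs Pham: Chen wins 17–10.
Chen vs Ahmed: Chen, 20–7.
Chen–Ekwueme: Chen 15–12.
Tanaka vs Ivanov: Tanaka, 14–13.
Tanaka vs Pham: Tanaka, 18–9.
Tanaka vs Ahmed: Tanaka wins 25–2.
Tanaka vs Ekwueme: Tanaka wins 14–13.
Ivanov vs Pham: Ivanov wins 18–9.
Ivanov vs Ahmed: Ivanov, 23–4.
Ivanov vs Ekwueme: Ivanov, 14–13.
Pham vs Ahmed: Pham, 19–8.
Pham vs Ekwueme: Ekwueme, 16–11.
Ahmed vs Ekwueme: Ekwueme, 19–8.
Tanaka defeats every rival head-to-head and is the Condorcet winner.

Tanaka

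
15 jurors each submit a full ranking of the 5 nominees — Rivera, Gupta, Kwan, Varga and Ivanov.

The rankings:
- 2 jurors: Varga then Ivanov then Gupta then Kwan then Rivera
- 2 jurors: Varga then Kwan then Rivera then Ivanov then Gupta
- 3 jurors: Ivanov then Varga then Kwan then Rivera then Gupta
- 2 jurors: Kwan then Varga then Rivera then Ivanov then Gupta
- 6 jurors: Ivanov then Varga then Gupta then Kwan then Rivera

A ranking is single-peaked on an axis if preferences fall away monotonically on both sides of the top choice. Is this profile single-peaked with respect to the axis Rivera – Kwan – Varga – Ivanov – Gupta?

yes

Axis positions: Rivera=1, Kwan=2, Varga=3, Ivanov=4, Gupta=5.
Cluster 1 (peak Varga at position 3): ranking walks positions 3-4-5-2-1, expanding outward from the peak — single-peaked.
Cluster 2 (peak Varga at position 3): ranking walks positions 3-2-1-4-5, expanding outward from the peak — single-peaked.
Cluster 3 (peak Ivanov at position 4): ranking walks positions 4-3-2-1-5, expanding outward from the peak — single-peaked.
Cluster 4 (peak Kwan at position 2): ranking walks positions 2-3-1-4-5, expanding outward from the peak — single-peaked.
Cluster 5 (peak Ivanov at position 4): ranking walks positions 4-3-5-2-1, expanding outward from the peak — single-peaked.
Every ranking is single-peaked on this axis.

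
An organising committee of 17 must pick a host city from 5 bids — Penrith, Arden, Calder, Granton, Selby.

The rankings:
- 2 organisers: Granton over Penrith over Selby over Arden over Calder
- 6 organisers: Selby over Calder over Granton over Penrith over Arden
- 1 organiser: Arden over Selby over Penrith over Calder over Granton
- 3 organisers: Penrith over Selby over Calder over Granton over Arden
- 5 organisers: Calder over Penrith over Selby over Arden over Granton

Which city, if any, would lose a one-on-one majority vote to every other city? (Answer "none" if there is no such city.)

Pairwise majorities:
Penrith vs Arden: 2+6+3+5 = 16 for Penrith, 1 for Arden — Penrith by 16–1.
Penrith vs Calder: 6 to 11, Calder.
Penrith vs Granton: Penrith, 9–8.
Penrith vs Selby: Penrith wins 10–7.
Arden vs Calder: Calder, 14–3.
Arden vs Granton: Arden preferred on 1+5 = 6 ballots; Granton wins 11–6.
Arden vs Selby: Selby, 16–1.
Calder vs Granton: 15 to 2, Calder.
Calder vs Selby: Selby, 12–5.
Granton vs Selby: 2 for Granton, 15 for Selby — Selby by 15–2.
Arden loses to every other city — it is the Condorcet loser.

Arden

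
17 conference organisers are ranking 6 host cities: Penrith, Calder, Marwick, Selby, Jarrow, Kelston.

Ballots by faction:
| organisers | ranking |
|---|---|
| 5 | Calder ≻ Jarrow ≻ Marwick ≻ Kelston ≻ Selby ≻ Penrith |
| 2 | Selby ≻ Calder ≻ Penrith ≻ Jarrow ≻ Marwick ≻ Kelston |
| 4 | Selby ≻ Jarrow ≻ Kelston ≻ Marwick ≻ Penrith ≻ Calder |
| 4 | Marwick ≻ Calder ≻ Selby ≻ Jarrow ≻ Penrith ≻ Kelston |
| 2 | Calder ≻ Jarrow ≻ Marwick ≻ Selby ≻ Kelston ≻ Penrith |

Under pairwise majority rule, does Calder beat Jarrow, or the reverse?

Calder

Ballots ranking Calder above Jarrow: 5 + 2 + 4 + 2 = 13.
Ballots ranking Jarrow above Calder: 17 − 13 = 4.
Calder wins the head-to-head 13–4.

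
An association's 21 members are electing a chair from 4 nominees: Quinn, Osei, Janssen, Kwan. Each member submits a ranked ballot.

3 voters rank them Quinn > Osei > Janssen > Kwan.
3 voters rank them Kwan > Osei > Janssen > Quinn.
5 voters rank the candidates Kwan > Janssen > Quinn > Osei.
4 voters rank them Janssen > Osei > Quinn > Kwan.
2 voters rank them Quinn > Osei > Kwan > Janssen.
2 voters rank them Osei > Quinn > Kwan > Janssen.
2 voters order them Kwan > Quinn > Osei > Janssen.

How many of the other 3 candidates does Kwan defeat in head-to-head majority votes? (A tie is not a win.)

1

Kwan against each rival (21 voters):
Kwan vs Quinn: Kwan preferred on 3+5+2 = 10 ballots; Quinn wins 11–10.
Kwan vs Osei: Kwan is ranked higher on 3+5+2 = 10 ballots, Osei on 11. Osei wins 11–10.
Kwan vs Janssen: Kwan is ranked higher on 3+5+2+2+2 = 14 ballots, Janssen on 7. Kwan wins 14–7.
Kwan beats Janssen; loses to Quinn, Osei — 1 pairwise win.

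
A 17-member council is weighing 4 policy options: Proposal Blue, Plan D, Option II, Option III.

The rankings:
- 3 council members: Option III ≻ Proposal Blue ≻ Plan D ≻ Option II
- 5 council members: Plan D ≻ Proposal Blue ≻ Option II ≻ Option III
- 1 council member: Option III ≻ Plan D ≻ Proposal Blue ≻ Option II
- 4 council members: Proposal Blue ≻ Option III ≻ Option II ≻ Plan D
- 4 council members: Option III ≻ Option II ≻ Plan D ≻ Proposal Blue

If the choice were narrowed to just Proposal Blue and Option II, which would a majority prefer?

Ballots ranking Proposal Blue above Option II: 3 + 5 + 1 + 4 = 13.
Ballots ranking Option II above Proposal Blue: 17 − 13 = 4.
Proposal Blue wins the head-to-head 13–4.

Proposal Blue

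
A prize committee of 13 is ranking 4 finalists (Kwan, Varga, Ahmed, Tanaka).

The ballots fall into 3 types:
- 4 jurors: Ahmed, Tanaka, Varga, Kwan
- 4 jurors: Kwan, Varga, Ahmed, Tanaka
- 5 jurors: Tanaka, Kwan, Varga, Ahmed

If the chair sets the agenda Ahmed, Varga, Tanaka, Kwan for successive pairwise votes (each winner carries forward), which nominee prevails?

Tanaka

Round 1: Ahmed vs Varga — 4–9, Varga advances.
Round 2: Varga vs Tanaka — 4–9, Tanaka advances.
Round 3: Tanaka vs Kwan — 9–4, Tanaka advances.
The agenda winner is Tanaka.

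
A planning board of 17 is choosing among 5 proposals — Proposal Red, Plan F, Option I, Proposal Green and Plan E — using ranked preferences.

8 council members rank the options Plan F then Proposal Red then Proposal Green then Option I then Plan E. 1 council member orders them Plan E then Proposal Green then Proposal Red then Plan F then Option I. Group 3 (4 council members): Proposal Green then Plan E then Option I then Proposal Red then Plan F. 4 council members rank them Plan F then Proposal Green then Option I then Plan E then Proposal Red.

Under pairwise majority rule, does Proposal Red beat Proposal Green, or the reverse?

Proposal Green

Ballots ranking Proposal Red above Proposal Green: 8.
Ballots ranking Proposal Green above Proposal Red: 17 − 8 = 9.
Proposal Green wins the head-to-head 9–8.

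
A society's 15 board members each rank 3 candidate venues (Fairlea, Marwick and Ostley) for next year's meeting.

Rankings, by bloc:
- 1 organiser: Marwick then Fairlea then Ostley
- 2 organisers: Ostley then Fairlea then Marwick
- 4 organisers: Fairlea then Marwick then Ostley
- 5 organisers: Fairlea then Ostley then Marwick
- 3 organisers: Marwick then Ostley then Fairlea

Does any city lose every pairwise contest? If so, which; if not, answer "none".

Ostley

Head-to-head results (15 organisers):
Fairlea vs Marwick: Fairlea, 11–4.
Fairlea vs Ostley: Fairlea preferred on 1+4+5 = 10 ballots; Fairlea wins 10–5.
Marwick–Ostley: Marwick 8–7.
Ostley loses to every other city — it is the Condorcet loser.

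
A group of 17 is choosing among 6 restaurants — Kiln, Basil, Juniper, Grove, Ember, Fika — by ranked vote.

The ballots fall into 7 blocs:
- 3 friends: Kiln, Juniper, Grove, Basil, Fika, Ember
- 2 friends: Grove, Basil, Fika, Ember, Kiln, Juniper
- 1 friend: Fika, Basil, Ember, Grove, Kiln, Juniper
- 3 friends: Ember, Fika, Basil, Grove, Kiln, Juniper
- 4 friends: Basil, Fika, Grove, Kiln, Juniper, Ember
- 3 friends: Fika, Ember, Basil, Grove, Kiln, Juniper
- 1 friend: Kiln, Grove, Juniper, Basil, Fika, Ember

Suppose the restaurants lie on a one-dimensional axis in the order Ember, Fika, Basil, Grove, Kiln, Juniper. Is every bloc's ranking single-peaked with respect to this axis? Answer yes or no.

Axis positions: Ember=1, Fika=2, Basil=3, Grove=4, Kiln=5, Juniper=6.
Bloc 1 (peak Kiln at position 5): ranking walks positions 5-6-4-3-2-1, expanding outward from the peak — single-peaked.
Bloc 2 (peak Grove at position 4): ranking walks positions 4-3-2-1-5-6, expanding outward from the peak — single-peaked.
Bloc 3 (peak Fika at position 2): ranking walks positions 2-3-1-4-5-6, expanding outward from the peak — single-peaked.
Bloc 4 (peak Ember at position 1): ranking walks positions 1-2-3-4-5-6, expanding outward from the peak — single-peaked.
Bloc 5 (peak Basil at position 3): ranking walks positions 3-2-4-5-6-1, expanding outward from the peak — single-peaked.
Bloc 6 (peak Fika at position 2): ranking walks positions 2-1-3-4-5-6, expanding outward from the peak — single-peaked.
Bloc 7 (peak Kiln at position 5): ranking walks positions 5-4-6-3-2-1, expanding outward from the peak — single-peaked.
Every ranking is single-peaked on this axis.

yes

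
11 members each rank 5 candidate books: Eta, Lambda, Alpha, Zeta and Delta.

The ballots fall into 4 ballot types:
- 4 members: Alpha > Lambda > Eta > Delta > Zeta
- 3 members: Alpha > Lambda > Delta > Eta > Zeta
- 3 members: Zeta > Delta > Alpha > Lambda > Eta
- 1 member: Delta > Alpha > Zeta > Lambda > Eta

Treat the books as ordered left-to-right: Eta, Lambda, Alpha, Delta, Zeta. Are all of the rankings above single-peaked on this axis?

Axis positions: Eta=1, Lambda=2, Alpha=3, Delta=4, Zeta=5.
Ballot type 1 (peak Alpha at position 3): ranking walks positions 3-2-1-4-5, expanding outward from the peak — single-peaked.
Ballot type 2 (peak Alpha at position 3): ranking walks positions 3-2-4-1-5, expanding outward from the peak — single-peaked.
Ballot type 3 (peak Zeta at position 5): ranking walks positions 5-4-3-2-1, expanding outward from the peak — single-peaked.
Ballot type 4 (peak Delta at position 4): ranking walks positions 4-3-5-2-1, expanding outward from the peak — single-peaked.
Every ranking is single-peaked on this axis.

yes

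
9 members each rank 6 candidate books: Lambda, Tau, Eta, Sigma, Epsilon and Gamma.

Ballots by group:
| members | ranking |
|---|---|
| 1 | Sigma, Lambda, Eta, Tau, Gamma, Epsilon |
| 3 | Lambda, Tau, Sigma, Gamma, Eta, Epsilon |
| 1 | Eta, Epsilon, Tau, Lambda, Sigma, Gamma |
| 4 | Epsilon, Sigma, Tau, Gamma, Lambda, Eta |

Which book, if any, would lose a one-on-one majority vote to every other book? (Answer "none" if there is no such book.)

none

Head-to-head results (9 members):
Lambda vs Tau: 4 to 5, Tau.
Lambda–Eta: Lambda 8–1.
Lambda–Sigma: Sigma 5–4.
Lambda vs Epsilon: Lambda is ranked higher on 1+3 = 4 ballots, Epsilon on 5. Epsilon wins 5–4.
Lambda vs Gamma: Lambda wins 5–4.
Tau vs Eta: Tau wins 7–2.
Tau–Sigma: Sigma 5–4.
Tau vs Epsilon: Epsilon, 5–4.
Tau vs Gamma: Tau, 9–0.
Eta vs Sigma: 1 to 8, Sigma.
Eta vs Epsilon: 1+3+1 = 5 for Eta, 4 for Epsilon — Eta by 5–4.
Eta vs Gamma: 1+1 = 2 for Eta, 7 for Gamma — Gamma by 7–2.
Sigma vs Epsilon: Sigma is ranked higher on 1+3 = 4 ballots, Epsilon on 5. Epsilon wins 5–4.
Sigma vs Gamma: Sigma, 9–0.
Epsilon–Gamma: Epsilon 5–4.
Every book wins at least one matchup (Lambda beats Eta; Tau beats Lambda; Eta beats Epsilon; Sigma beats Lambda; Epsilon beats Lambda; Gamma beats Eta), so there is no Condorcet loser.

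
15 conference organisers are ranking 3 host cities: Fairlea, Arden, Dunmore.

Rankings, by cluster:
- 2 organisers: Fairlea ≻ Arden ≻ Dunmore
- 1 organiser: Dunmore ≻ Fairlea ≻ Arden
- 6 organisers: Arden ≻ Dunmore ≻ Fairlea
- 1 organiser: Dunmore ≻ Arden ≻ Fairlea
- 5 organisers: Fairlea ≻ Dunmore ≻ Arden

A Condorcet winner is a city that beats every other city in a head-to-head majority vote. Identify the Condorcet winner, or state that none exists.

none

Pairwise majorities:
Fairlea vs Arden: Fairlea preferred on 2+1+5 = 8 ballots; Fairlea wins 8–7.
Fairlea vs Dunmore: 7 to 8, Dunmore.
Arden vs Dunmore: Arden wins 8–7.
No city is unbeaten: Fairlea loses to Dunmore; Arden loses to Fairlea; Dunmore loses to Arden. In particular Fairlea > Arden > Dunmore > Fairlea is a majority cycle — no Condorcet winner exists.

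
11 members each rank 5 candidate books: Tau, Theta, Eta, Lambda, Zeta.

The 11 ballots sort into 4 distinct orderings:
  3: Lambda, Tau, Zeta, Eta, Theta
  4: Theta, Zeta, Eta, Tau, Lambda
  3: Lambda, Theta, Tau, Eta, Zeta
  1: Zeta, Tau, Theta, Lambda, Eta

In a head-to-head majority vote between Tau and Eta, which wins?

Ballots ranking Tau above Eta: 3 + 3 + 1 = 7.
Ballots ranking Eta above Tau: 11 − 7 = 4.
Tau wins the head-to-head 7–4.

Tau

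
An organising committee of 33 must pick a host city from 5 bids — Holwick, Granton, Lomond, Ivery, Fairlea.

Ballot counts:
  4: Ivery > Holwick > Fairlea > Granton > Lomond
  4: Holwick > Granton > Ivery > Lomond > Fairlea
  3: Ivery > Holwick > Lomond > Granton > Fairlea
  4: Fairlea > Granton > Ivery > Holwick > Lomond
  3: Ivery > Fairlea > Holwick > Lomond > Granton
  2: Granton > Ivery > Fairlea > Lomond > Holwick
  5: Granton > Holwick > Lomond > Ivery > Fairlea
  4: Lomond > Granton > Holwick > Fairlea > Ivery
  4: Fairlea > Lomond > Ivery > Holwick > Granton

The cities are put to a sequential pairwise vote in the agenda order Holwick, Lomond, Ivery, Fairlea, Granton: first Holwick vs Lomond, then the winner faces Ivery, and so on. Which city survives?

Round 1: Holwick vs Lomond — 23–10, Holwick advances.
Round 2: Holwick vs Ivery — 13–20, Ivery advances.
Round 3: Ivery vs Fairlea — 21–12, Ivery advances.
Round 4: Ivery vs Granton — 14–19, Granton advances.
The agenda winner is Granton.

Granton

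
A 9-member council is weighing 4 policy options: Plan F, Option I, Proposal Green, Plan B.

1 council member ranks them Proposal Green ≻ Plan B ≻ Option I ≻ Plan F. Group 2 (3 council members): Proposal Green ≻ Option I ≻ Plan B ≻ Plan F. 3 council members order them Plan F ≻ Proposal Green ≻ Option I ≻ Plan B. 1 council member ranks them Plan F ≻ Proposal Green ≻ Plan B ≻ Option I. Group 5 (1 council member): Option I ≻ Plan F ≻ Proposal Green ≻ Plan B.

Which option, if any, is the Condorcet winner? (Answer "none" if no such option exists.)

Pairwise majorities:
Plan F vs Option I: 4 to 5, Option I.
Plan F vs Proposal Green: Plan F, 5–4.
Plan F vs Plan B: Plan F is ranked higher on 3+1+1 = 5 ballots, Plan B on 4. Plan F wins 5–4.
Option I vs Proposal Green: 1 for Option I, 8 for Proposal Green — Proposal Green by 8–1.
Option I vs Plan B: Option I, 7–2.
Proposal Green vs Plan B: Proposal Green preferred on 1+3+3+1+1 = 9 ballots; Proposal Green wins 9–0.
Every option loses at least once (Plan F loses to Option I; Option I loses to Proposal Green; Proposal Green loses to Plan F; Plan B loses to Plan F). The majority relation contains the cycle Plan F > Proposal Green > Option I > Plan F, so there is no Condorcet winner.

none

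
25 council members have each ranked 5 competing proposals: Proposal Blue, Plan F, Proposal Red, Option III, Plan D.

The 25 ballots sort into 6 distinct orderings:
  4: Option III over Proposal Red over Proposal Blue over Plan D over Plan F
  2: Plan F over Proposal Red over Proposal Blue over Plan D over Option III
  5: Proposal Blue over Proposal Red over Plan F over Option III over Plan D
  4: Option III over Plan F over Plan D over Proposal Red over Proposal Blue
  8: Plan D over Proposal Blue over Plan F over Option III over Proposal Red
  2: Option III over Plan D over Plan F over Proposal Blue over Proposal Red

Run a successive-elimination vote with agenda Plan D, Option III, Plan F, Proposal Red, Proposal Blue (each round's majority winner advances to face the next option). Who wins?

Proposal Blue

Round 1: Plan D vs Option III — 10–15, Option III advances.
Round 2: Option III vs Plan F — 10–15, Plan F advances.
Round 3: Plan F vs Proposal Red — 16–9, Plan F advances.
Round 4: Plan F vs Proposal Blue — 8–17, Proposal Blue advances.
The agenda winner is Proposal Blue.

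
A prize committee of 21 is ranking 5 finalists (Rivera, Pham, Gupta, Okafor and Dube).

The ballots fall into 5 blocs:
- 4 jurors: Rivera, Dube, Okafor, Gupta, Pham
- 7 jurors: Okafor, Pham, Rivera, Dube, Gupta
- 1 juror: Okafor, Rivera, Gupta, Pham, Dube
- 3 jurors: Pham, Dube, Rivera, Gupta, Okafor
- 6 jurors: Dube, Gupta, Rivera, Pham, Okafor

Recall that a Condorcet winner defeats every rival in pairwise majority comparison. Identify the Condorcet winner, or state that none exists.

Rivera

Head-to-head results (21 jurors):
Rivera vs Pham: Rivera preferred on 4+1+6 = 11 ballots; Rivera wins 11–10.
Rivera vs Gupta: Rivera preferred on 4+7+1+3 = 15 ballots; Rivera wins 15–6.
Rivera vs Okafor: Rivera wins 13–8.
Rivera vs Dube: Rivera, 12–9.
Pham vs Gupta: Gupta, 11–10.
Pham vs Okafor: Pham preferred on 3+6 = 9 ballots; Okafor wins 12–9.
Pham vs Dube: 11 to 10, Pham.
Gupta vs Okafor: Gupta preferred on 3+6 = 9 ballots; Okafor wins 12–9.
Gupta vs Dube: Dube, 20–1.
Okafor vs Dube: Dube, 13–8.
Rivera defeats every rival head-to-head and is the Condorcet winner.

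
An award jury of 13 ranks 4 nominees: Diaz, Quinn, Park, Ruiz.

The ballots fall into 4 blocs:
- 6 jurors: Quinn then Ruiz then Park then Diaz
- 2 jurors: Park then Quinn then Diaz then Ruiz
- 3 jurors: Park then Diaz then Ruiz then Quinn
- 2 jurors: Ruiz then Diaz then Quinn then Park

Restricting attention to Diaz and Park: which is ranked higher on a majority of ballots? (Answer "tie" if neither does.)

Park

Ballots ranking Diaz above Park: 2.
Ballots ranking Park above Diaz: 13 − 2 = 11.
Park wins the head-to-head 11–2.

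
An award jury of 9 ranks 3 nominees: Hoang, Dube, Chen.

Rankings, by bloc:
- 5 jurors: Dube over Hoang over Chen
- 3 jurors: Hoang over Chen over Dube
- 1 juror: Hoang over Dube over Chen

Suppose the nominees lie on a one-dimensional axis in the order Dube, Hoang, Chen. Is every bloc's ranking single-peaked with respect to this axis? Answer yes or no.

yes

Axis positions: Dube=1, Hoang=2, Chen=3.
Bloc 1 (peak Dube at position 1): ranking walks positions 1-2-3, expanding outward from the peak — single-peaked.
Bloc 2 (peak Hoang at position 2): ranking walks positions 2-3-1, expanding outward from the peak — single-peaked.
Bloc 3 (peak Hoang at position 2): ranking walks positions 2-1-3, expanding outward from the peak — single-peaked.
Every ranking is single-peaked on this axis.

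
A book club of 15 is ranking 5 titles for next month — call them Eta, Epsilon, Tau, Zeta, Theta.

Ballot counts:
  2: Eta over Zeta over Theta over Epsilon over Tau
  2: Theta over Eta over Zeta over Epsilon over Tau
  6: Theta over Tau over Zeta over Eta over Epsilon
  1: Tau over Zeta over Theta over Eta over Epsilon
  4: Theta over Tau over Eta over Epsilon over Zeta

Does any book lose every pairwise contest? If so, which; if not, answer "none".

Epsilon

Pairwise majorities:
Eta vs Epsilon: Eta, 15–0.
Eta vs Tau: Tau wins 11–4.
Eta vs Zeta: Eta preferred on 2+2+4 = 8 ballots; Eta wins 8–7.
Eta vs Theta: Eta is ranked higher on 2 ballots, Theta on 13. Theta wins 13–2.
Epsilon vs Tau: Tau, 11–4.
Epsilon vs Zeta: 4 for Epsilon, 11 for Zeta — Zeta by 11–4.
Epsilon vs Theta: 0 to 15, Theta.
Tau vs Zeta: Tau, 11–4.
Tau vs Theta: Theta wins 14–1.
Zeta–Theta: Theta 12–3.
Epsilon is beaten in every head-to-head and is the Condorcet loser.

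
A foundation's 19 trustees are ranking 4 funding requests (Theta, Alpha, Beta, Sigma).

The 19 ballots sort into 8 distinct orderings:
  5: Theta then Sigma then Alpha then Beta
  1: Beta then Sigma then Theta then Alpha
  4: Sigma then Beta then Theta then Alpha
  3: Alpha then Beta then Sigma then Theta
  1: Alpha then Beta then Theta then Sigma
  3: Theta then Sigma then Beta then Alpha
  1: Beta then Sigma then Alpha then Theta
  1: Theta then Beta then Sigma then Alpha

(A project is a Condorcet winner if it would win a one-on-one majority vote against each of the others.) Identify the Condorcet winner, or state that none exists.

none

Pairwise majorities:
Theta–Alpha: Theta 14–5.
Theta vs Beta: Beta wins 10–9.
Theta vs Sigma: Theta, 10–9.
Alpha vs Beta: Beta, 10–9.
Alpha–Sigma: Sigma 15–4.
Beta vs Sigma: Sigma, 12–7.
No project is unbeaten: Theta loses to Beta; Alpha loses to Theta; Beta loses to Sigma; Sigma loses to Theta. In particular Theta > Sigma > Beta > Theta is a majority cycle — no Condorcet winner exists.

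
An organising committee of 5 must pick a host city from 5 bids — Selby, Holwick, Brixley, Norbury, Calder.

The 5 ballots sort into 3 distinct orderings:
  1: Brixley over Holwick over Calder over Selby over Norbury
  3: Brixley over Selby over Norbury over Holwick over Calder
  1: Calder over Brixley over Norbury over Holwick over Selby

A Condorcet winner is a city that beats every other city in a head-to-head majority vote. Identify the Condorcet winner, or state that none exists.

Head-to-head results (5 organisers):
Selby vs Holwick: Selby is ranked higher on 3 ballots, Holwick on 2. Selby wins 3–2.
Selby vs Brixley: Selby preferred on 0 ballots; Brixley wins 5–0.
Selby vs Norbury: Selby preferred on 1+3 = 4 ballots; Selby wins 4–1.
Selby vs Calder: Selby preferred on 3 ballots; Selby wins 3–2.
Holwick vs Brixley: Holwick is ranked higher on 0 ballots, Brixley on 5. Brixley wins 5–0.
Holwick vs Norbury: 1 for Holwick, 4 for Norbury — Norbury by 4–1.
Holwick vs Calder: Holwick is ranked higher on 1+3 = 4 ballots, Calder on 1. Holwick wins 4–1.
Brixley vs Norbury: 1+3+1 = 5 for Brixley, 0 for Norbury — Brixley by 5–0.
Brixley vs Calder: 4 to 1, Brixley.
Norbury vs Calder: Norbury preferred on 3 ballots; Norbury wins 3–2.
Brixley wins every pairwise contest, so Brixley is the Condorcet winner.

Brixley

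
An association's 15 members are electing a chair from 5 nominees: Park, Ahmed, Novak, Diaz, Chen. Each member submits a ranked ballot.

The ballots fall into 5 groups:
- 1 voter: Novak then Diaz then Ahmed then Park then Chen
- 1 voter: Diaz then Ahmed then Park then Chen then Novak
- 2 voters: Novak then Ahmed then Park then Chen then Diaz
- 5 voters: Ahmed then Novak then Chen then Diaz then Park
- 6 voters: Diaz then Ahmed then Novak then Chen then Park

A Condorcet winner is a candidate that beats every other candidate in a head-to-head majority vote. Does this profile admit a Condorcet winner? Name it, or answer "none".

none

Check each pair by majority over 15 ballots:
Park vs Ahmed: 0 to 15, Ahmed.
Park vs Novak: 1 for Park, 14 for Novak — Novak by 14–1.
Park vs Diaz: 2 to 13, Diaz.
Park vs Chen: 4 to 11, Chen.
Ahmed vs Novak: Ahmed preferred on 1+5+6 = 12 ballots; Ahmed wins 12–3.
Ahmed vs Diaz: 7 to 8, Diaz.
Ahmed vs Chen: Ahmed preferred on 1+1+2+5+6 = 15 ballots; Ahmed wins 15–0.
Novak vs Diaz: Novak preferred on 1+2+5 = 8 ballots; Novak wins 8–7.
Novak vs Chen: Novak is ranked higher on 1+2+5+6 = 14 ballots, Chen on 1. Novak wins 14–1.
Diaz vs Chen: 8 to 7, Diaz.
Every candidate loses at least once (Park loses to Ahmed; Ahmed loses to Diaz; Novak loses to Ahmed; Diaz loses to Novak; Chen loses to Ahmed). The majority relation contains the cycle Ahmed → Novak → Diaz → Ahmed, so there is no Condorcet winner.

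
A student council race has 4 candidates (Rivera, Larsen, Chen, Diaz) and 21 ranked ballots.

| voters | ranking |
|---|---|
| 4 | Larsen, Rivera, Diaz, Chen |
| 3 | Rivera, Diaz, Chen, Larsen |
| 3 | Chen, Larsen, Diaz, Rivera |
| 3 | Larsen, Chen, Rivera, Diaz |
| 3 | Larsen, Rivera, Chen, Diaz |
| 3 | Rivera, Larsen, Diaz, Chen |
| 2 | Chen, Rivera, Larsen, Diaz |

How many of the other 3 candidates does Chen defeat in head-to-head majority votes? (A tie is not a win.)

1

Chen against each rival (21 voters):
Chen vs Rivera: Rivera, 13–8.
Chen vs Larsen: Chen is ranked higher on 3+3+2 = 8 ballots, Larsen on 13. Larsen wins 13–8.
Chen vs Diaz: 3+3+3+2 = 11 for Chen, 10 for Diaz — Chen by 11–10.
Chen beats Diaz; loses to Rivera, Larsen — 1 pairwise win.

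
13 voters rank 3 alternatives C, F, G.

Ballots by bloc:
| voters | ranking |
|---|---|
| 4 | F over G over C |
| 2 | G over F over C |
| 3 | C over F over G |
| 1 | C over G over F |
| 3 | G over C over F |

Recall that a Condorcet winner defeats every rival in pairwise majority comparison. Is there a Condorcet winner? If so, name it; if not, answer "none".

none

Head-to-head results (13 voters):
C–F: C 7–6.
C vs G: G, 9–4.
F–G: F 7–6.
Each alternative drops at least one matchup (C loses to G; F loses to C; G loses to F); the cycle C beats F beats G beats C rules out a Condorcet winner.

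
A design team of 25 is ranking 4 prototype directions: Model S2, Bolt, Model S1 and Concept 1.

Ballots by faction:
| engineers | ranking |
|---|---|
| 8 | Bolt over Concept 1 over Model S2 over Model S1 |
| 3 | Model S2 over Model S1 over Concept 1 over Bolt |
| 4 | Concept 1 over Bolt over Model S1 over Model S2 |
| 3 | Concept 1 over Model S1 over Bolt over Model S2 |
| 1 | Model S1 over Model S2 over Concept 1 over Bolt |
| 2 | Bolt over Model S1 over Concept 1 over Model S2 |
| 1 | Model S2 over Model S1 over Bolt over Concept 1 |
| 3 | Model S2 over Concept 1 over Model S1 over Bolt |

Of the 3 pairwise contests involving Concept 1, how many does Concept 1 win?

Concept 1 against each rival (25 engineers):
Concept 1 vs Model S2: 8+4+3+2 = 17 for Concept 1, 8 for Model S2 — Concept 1 by 17–8.
Concept 1 vs Bolt: Concept 1 is ranked higher on 3+4+3+1+3 = 14 ballots, Bolt on 11. Concept 1 wins 14–11.
Concept 1 vs Model S1: 18 to 7, Concept 1.
Concept 1 beats Model S2, Bolt, Model S1 — 3 pairwise wins.

3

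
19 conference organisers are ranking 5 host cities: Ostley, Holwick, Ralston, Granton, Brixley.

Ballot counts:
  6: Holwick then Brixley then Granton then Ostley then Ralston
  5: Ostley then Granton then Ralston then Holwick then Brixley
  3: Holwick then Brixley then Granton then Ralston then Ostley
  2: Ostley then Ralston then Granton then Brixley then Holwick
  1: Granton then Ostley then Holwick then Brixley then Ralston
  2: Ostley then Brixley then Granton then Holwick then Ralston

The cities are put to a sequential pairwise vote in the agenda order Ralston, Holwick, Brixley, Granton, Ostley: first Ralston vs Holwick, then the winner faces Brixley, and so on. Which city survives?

Granton

Round 1: Ralston vs Holwick — 7–12, Holwick advances.
Round 2: Holwick vs Brixley — 15–4, Holwick advances.
Round 3: Holwick vs Granton — 9–10, Granton advances.
Round 4: Granton vs Ostley — 10–9, Granton advances.
Granton survives the agenda.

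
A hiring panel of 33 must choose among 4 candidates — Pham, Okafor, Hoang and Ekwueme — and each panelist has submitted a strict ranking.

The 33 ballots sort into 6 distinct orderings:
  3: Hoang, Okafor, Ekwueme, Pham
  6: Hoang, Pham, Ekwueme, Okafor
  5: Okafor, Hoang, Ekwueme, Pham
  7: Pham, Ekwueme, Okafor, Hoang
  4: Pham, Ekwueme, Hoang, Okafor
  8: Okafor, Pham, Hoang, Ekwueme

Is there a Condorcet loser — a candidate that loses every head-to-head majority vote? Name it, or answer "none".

none

Pairwise majorities:
Pham vs Okafor: Pham wins 17–16.
Pham–Hoang: Pham 19–14.
Pham–Ekwueme: Pham 25–8.
Okafor vs Hoang: Okafor preferred on 5+7+8 = 20 ballots; Okafor wins 20–13.
Okafor vs Ekwueme: Ekwueme wins 17–16.
Hoang vs Ekwueme: 22 to 11, Hoang.
No candidate is winless: Pham beats Okafor; Okafor beats Hoang; Hoang beats Ekwueme; Ekwueme beats Okafor. There is no Condorcet loser.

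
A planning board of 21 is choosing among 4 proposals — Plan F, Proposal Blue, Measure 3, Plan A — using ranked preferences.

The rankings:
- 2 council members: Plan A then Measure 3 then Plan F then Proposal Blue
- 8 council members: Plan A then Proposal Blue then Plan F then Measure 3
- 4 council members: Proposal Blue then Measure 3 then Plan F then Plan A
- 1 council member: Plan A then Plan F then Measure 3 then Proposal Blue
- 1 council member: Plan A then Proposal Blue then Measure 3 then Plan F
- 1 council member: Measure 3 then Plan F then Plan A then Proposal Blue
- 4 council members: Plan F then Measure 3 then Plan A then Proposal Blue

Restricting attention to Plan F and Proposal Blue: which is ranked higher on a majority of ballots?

Proposal Blue

Ballots ranking Plan F above Proposal Blue: 2 + 1 + 1 + 4 = 8.
Ballots ranking Proposal Blue above Plan F: 21 − 8 = 13.
Proposal Blue wins the head-to-head 13–8.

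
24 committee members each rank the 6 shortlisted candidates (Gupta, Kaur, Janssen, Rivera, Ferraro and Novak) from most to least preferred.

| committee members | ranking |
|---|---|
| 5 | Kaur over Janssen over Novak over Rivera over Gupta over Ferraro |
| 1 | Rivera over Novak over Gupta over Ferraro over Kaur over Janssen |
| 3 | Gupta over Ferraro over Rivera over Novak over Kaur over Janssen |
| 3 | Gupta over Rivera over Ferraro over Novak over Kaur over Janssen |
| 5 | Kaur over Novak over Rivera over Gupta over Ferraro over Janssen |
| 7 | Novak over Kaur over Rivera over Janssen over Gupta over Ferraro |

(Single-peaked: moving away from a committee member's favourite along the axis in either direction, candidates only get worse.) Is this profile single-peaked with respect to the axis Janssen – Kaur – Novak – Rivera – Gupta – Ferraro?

yes

Axis positions: Janssen=1, Kaur=2, Novak=3, Rivera=4, Gupta=5, Ferraro=6.
Faction 1 (peak Kaur at position 2): ranking walks positions 2-1-3-4-5-6, expanding outward from the peak — single-peaked.
Faction 2 (peak Rivera at position 4): ranking walks positions 4-3-5-6-2-1, expanding outward from the peak — single-peaked.
Faction 3 (peak Gupta at position 5): ranking walks positions 5-6-4-3-2-1, expanding outward from the peak — single-peaked.
Faction 4 (peak Gupta at position 5): ranking walks positions 5-4-6-3-2-1, expanding outward from the peak — single-peaked.
Faction 5 (peak Kaur at position 2): ranking walks positions 2-3-4-5-6-1, expanding outward from the peak — single-peaked.
Faction 6 (peak Novak at position 3): ranking walks positions 3-2-4-1-5-6, expanding outward from the peak — single-peaked.
Every ranking is single-peaked on this axis.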